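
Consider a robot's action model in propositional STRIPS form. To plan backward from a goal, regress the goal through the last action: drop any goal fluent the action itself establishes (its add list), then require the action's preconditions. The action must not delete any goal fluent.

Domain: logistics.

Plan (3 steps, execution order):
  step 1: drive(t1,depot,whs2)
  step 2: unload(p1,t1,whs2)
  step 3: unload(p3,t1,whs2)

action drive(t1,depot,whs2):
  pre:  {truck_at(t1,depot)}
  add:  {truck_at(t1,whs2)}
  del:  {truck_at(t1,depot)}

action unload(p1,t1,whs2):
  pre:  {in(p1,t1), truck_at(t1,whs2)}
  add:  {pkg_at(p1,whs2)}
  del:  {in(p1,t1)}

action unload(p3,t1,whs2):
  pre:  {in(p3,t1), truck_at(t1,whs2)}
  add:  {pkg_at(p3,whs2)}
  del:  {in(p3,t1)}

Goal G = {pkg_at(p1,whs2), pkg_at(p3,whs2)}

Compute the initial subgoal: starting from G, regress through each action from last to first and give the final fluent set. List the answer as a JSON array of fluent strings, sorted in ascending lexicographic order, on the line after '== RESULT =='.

Work backward from the goal:
  through step 3 (unload(p3,t1,whs2)): drop {pkg_at(p3,whs2)}, keep {pkg_at(p1,whs2)}, require {in(p3,t1), truck_at(t1,whs2)}
    → {in(p3,t1), pkg_at(p1,whs2), truck_at(t1,whs2)}
  through step 2 (unload(p1,t1,whs2)): drop {pkg_at(p1,whs2)}, keep {in(p3,t1), truck_at(t1,whs2)}, require {in(p1,t1), truck_at(t1,whs2)}
    → {in(p1,t1), in(p3,t1), truck_at(t1,whs2)}
  through step 1 (drive(t1,depot,whs2)): drop {truck_at(t1,whs2)}, keep {in(p1,t1), in(p3,t1)}, require {truck_at(t1,depot)}
    → {in(p1,t1), in(p3,t1), truck_at(t1,depot)}

== RESULT ==
["in(p1,t1)", "in(p3,t1)", "truck_at(t1,depot)"]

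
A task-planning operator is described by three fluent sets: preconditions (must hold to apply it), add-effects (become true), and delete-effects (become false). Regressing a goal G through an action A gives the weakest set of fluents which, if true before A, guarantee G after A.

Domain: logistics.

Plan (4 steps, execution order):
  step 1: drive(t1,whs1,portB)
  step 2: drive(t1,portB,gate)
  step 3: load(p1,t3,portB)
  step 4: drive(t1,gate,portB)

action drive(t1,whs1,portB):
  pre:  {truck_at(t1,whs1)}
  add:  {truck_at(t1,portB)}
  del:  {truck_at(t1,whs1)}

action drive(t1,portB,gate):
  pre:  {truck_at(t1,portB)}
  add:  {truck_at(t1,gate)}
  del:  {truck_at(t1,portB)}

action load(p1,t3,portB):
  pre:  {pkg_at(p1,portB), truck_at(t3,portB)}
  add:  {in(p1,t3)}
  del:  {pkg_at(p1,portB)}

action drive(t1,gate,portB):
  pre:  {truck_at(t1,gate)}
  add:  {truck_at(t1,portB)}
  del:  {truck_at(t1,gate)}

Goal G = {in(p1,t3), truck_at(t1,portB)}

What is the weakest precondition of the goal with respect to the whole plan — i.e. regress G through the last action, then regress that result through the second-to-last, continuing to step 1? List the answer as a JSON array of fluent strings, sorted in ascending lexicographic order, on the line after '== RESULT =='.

Regress step by step:
  through step 4 (drive(t1,gate,portB)): drop {truck_at(t1,portB)}, keep {in(p1,t3)}, require {truck_at(t1,gate)}
    → {in(p1,t3), truck_at(t1,gate)}
  through step 3 (load(p1,t3,portB)): drop {in(p1,t3)}, keep {truck_at(t1,gate)}, require {pkg_at(p1,portB), truck_at(t3,portB)}
    → {pkg_at(p1,portB), truck_at(t1,gate), truck_at(t3,portB)}
  through step 2 (drive(t1,portB,gate)): drop {truck_at(t1,gate)}, keep {pkg_at(p1,portB), truck_at(t3,portB)}, require {truck_at(t1,portB)}
    → {pkg_at(p1,portB), truck_at(t1,portB), truck_at(t3,portB)}
  through step 1 (drive(t1,whs1,portB)): drop {truck_at(t1,portB)}, keep {pkg_at(p1,portB), truck_at(t3,portB)}, require {truck_at(t1,whs1)}
    → {pkg_at(p1,portB), truck_at(t1,whs1), truck_at(t3,portB)}

== RESULT ==
["pkg_at(p1,portB)", "truck_at(t1,whs1)", "truck_at(t3,portB)"]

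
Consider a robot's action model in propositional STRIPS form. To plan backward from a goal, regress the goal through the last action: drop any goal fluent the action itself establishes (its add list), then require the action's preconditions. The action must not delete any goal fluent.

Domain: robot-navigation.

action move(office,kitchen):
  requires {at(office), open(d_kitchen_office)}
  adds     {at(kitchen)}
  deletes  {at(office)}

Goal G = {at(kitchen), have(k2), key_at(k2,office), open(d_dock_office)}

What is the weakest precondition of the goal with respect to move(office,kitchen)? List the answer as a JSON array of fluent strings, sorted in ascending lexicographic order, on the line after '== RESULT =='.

Regress:
  G ∩ del = {}  (empty — regression defined)
  G \ add = {at(kitchen), have(k2), key_at(k2,office), open(d_dock_office)} \ {at(kitchen)} = {have(k2), key_at(k2,office), open(d_dock_office)}
  ∪ pre   = {have(k2), key_at(k2,office), open(d_dock_office)} ∪ {at(office), open(d_kitchen_office)}
          = {at(office), have(k2), key_at(k2,office), open(d_dock_office), open(d_kitchen_office)}

== RESULT ==
["at(office)", "have(k2)", "key_at(k2,office)", "open(d_dock_office)", "open(d_kitchen_office)"]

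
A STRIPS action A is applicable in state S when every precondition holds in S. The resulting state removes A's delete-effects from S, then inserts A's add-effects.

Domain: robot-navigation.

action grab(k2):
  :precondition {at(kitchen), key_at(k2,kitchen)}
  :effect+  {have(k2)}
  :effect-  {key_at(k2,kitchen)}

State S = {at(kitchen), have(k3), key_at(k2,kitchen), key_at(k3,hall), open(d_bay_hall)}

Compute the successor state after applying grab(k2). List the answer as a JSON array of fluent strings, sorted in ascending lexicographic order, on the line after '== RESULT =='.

Compute (S \ del) ∪ add:
  pre ⊆ S: {at(kitchen), key_at(k2,kitchen)} ⊆ S  — applicable
  S \ del = {at(kitchen), have(k3), key_at(k3,hall), open(d_bay_hall)}
  ∪ add   = {at(kitchen), have(k2), have(k3), key_at(k3,hall), open(d_bay_hall)}

== RESULT ==
["at(kitchen)", "have(k2)", "have(k3)", "key_at(k3,hall)", "open(d_bay_hall)"]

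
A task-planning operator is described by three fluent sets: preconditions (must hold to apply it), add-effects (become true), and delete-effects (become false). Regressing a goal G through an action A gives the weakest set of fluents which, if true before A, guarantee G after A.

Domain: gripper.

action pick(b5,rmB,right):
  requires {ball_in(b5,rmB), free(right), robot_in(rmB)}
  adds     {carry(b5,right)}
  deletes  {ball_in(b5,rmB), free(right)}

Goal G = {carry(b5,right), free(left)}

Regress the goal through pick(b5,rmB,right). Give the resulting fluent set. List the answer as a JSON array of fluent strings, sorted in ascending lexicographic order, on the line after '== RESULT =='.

Regress:
  G ∩ del = {}  (empty — regression defined)
  G \ add = {carry(b5,right), free(left)} \ {carry(b5,right)} = {free(left)}
  ∪ pre   = {free(left)} ∪ {ball_in(b5,rmB), free(right), robot_in(rmB)}
          = {ball_in(b5,rmB), free(left), free(right), robot_in(rmB)}

== RESULT ==
["ball_in(b5,rmB)", "free(left)", "free(right)", "robot_in(rmB)"]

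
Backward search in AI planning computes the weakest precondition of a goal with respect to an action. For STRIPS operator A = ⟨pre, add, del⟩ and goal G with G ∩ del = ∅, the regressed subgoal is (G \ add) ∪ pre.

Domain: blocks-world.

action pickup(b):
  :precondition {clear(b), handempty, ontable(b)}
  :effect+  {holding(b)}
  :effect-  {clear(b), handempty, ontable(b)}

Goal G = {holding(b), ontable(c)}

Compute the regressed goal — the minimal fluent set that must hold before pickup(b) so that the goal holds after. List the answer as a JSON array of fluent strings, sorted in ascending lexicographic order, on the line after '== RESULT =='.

Compute (G \ add) ∪ pre:
  G ∩ del = {}  (empty — regression defined)
  G \ add = {holding(b), ontable(c)} \ {holding(b)} = {ontable(c)}
  ∪ pre   = {ontable(c)} ∪ {clear(b), handempty, ontable(b)}
          = {clear(b), handempty, ontable(b), ontable(c)}

== RESULT ==
["clear(b)", "handempty", "ontable(b)", "ontable(c)"]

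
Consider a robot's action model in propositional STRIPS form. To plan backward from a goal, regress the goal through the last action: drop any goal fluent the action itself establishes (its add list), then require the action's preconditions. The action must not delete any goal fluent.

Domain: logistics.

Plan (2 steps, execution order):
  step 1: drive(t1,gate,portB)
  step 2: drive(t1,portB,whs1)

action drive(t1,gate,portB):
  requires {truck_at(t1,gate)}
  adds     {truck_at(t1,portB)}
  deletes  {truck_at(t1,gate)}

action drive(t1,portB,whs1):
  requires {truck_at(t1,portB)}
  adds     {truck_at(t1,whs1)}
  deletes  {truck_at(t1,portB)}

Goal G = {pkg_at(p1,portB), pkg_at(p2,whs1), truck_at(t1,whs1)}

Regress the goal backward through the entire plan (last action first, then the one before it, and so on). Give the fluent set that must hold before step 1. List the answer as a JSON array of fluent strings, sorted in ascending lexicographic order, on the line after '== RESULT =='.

Regress step by step:
  through step 2 (drive(t1,portB,whs1)): drop {truck_at(t1,whs1)}, keep {pkg_at(p1,portB), pkg_at(p2,whs1)}, require {truck_at(t1,portB)}
    → {pkg_at(p1,portB), pkg_at(p2,whs1), truck_at(t1,portB)}
  through step 1 (drive(t1,gate,portB)): drop {truck_at(t1,portB)}, keep {pkg_at(p1,portB), pkg_at(p2,whs1)}, require {truck_at(t1,gate)}
    → {pkg_at(p1,portB), pkg_at(p2,whs1), truck_at(t1,gate)}

== RESULT ==
["pkg_at(p1,portB)", "pkg_at(p2,whs1)", "truck_at(t1,gate)"]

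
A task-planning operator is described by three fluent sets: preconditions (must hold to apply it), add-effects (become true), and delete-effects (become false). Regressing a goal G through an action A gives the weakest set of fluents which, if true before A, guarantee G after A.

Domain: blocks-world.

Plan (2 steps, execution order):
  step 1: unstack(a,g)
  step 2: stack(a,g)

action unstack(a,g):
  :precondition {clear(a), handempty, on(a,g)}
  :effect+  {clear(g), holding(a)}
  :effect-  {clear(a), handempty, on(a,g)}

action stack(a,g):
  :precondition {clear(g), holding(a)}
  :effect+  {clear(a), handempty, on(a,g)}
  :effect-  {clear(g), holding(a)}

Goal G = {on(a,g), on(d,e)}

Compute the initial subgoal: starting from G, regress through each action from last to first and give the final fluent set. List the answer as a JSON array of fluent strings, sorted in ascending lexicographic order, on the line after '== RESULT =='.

Work backward from the goal:
  through step 2 (stack(a,g)): drop {on(a,g)}, keep {on(d,e)}, require {clear(g), holding(a)}
    → {clear(g), holding(a), on(d,e)}
  through step 1 (unstack(a,g)): drop {clear(g), holding(a)}, keep {on(d,e)}, require {clear(a), handempty, on(a,g)}
    → {clear(a), handempty, on(a,g), on(d,e)}

== RESULT ==
["clear(a)", "handempty", "on(a,g)", "on(d,e)"]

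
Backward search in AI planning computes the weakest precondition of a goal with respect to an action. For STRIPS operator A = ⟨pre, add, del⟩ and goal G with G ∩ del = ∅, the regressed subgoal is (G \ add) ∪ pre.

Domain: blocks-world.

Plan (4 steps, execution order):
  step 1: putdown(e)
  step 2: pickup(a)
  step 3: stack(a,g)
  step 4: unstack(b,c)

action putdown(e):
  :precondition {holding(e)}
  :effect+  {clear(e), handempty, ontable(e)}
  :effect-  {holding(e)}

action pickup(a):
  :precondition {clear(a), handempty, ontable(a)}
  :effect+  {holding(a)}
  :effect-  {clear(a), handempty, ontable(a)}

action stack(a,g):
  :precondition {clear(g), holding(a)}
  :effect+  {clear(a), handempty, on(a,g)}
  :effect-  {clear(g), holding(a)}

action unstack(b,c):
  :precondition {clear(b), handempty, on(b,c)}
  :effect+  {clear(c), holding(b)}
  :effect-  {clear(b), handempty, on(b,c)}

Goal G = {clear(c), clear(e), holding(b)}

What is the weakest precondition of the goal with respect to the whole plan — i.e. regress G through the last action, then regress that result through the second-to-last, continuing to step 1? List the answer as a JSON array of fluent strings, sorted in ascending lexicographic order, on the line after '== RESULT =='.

Work backward from the goal:
  through step 4 (unstack(b,c)): drop {clear(c), holding(b)}, keep {clear(e)}, require {clear(b), handempty, on(b,c)}
    → {clear(b), clear(e), handempty, on(b,c)}
  through step 3 (stack(a,g)): drop {handempty}, keep {clear(b), clear(e), on(b,c)}, require {clear(g), holding(a)}
    → {clear(b), clear(e), clear(g), holding(a), on(b,c)}
  through step 2 (pickup(a)): drop {holding(a)}, keep {clear(b), clear(e), clear(g), on(b,c)}, require {clear(a), handempty, ontable(a)}
    → {clear(a), clear(b), clear(e), clear(g), handempty, on(b,c), ontable(a)}
  through step 1 (putdown(e)): drop {clear(e), handempty}, keep {clear(a), clear(b), clear(g), on(b,c), ontable(a)}, require {holding(e)}
    → {clear(a), clear(b), clear(g), holding(e), on(b,c), ontable(a)}

== RESULT ==
["clear(a)", "clear(b)", "clear(g)", "holding(e)", "on(b,c)", "ontable(a)"]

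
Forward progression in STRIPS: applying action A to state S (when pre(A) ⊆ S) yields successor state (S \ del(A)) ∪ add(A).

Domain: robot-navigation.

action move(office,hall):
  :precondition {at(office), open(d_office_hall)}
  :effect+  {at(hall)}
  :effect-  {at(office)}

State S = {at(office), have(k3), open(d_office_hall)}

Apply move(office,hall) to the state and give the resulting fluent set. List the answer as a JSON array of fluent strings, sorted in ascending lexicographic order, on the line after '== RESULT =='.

Progress:
  pre ⊆ S: {at(office), open(d_office_hall)} ⊆ S  — applicable
  S \ del = {have(k3), open(d_office_hall)}
  ∪ add   = {at(hall), have(k3), open(d_office_hall)}

== RESULT ==
["at(hall)", "have(k3)", "open(d_office_hall)"]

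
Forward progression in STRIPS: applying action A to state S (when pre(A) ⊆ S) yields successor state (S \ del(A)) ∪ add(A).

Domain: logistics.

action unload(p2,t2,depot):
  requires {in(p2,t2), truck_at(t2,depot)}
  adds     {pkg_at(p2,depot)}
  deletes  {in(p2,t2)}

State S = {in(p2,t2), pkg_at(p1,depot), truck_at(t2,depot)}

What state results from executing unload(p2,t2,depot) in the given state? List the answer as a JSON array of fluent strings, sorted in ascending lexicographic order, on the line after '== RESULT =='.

Progress:
  pre ⊆ S: {in(p2,t2), truck_at(t2,depot)} ⊆ S  — applicable
  S \ del = {pkg_at(p1,depot), truck_at(t2,depot)}
  ∪ add   = {pkg_at(p1,depot), pkg_at(p2,depot), truck_at(t2,depot)}

== RESULT ==
["pkg_at(p1,depot)", "pkg_at(p2,depot)", "truck_at(t2,depot)"]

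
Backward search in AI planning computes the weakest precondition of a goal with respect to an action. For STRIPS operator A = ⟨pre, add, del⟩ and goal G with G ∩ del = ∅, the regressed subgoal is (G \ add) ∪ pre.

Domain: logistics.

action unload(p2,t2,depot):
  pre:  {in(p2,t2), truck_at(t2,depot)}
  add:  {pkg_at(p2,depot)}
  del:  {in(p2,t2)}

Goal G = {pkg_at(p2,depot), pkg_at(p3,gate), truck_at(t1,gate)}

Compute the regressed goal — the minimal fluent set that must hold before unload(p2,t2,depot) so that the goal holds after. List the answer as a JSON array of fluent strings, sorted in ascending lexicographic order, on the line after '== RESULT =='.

Regress:
  G ∩ del = {}  (empty — regression defined)
  G \ add = {pkg_at(p2,depot), pkg_at(p3,gate), truck_at(t1,gate)} \ {pkg_at(p2,depot)} = {pkg_at(p3,gate), truck_at(t1,gate)}
  ∪ pre   = {pkg_at(p3,gate), truck_at(t1,gate)} ∪ {in(p2,t2), truck_at(t2,depot)}
          = {in(p2,t2), pkg_at(p3,gate), truck_at(t1,gate), truck_at(t2,depot)}

== RESULT ==
["in(p2,t2)", "pkg_at(p3,gate)", "truck_at(t1,gate)", "truck_at(t2,depot)"]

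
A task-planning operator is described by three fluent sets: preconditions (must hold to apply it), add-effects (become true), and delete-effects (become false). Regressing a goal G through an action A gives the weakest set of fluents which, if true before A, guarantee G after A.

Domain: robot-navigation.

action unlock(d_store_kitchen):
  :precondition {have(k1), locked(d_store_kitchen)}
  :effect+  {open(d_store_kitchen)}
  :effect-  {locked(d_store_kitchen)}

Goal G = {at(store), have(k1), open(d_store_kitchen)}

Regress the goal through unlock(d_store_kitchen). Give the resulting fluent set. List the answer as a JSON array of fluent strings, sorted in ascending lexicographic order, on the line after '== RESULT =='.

Compute (G \ add) ∪ pre:
  G ∩ del = {}  (empty — regression defined)
  G \ add = {at(store), have(k1), open(d_store_kitchen)} \ {open(d_store_kitchen)} = {at(store), have(k1)}
  ∪ pre   = {at(store), have(k1)} ∪ {have(k1), locked(d_store_kitchen)}
          = {at(store), have(k1), locked(d_store_kitchen)}

== RESULT ==
["at(store)", "have(k1)", "locked(d_store_kitchen)"]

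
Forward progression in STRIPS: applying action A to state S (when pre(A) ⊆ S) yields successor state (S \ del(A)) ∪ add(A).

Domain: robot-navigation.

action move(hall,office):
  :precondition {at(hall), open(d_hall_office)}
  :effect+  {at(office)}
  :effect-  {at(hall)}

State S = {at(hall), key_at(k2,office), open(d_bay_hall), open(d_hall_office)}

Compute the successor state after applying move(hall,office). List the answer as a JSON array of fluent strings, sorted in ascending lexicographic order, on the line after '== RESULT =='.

Compute (S \ del) ∪ add:
  pre ⊆ S: {at(hall), open(d_hall_office)} ⊆ S  — applicable
  S \ del = {key_at(k2,office), open(d_bay_hall), open(d_hall_office)}
  ∪ add   = {at(office), key_at(k2,office), open(d_bay_hall), open(d_hall_office)}

== RESULT ==
["at(office)", "key_at(k2,office)", "open(d_bay_hall)", "open(d_hall_office)"]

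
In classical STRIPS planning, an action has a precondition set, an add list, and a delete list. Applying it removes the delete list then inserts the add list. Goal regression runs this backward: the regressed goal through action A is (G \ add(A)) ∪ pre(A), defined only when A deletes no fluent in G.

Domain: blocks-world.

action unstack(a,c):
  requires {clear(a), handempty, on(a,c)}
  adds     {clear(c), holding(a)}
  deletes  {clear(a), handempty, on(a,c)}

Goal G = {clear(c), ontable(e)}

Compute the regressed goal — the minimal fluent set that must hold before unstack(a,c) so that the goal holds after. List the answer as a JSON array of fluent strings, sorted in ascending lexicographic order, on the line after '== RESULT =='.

Compute (G \ add) ∪ pre:
  G ∩ del = {}  (empty — regression defined)
  G \ add = {clear(c), ontable(e)} \ {clear(c), holding(a)} = {ontable(e)}
  ∪ pre   = {ontable(e)} ∪ {clear(a), handempty, on(a,c)}
          = {clear(a), handempty, on(a,c), ontable(e)}

== RESULT ==
["clear(a)", "handempty", "on(a,c)", "ontable(e)"]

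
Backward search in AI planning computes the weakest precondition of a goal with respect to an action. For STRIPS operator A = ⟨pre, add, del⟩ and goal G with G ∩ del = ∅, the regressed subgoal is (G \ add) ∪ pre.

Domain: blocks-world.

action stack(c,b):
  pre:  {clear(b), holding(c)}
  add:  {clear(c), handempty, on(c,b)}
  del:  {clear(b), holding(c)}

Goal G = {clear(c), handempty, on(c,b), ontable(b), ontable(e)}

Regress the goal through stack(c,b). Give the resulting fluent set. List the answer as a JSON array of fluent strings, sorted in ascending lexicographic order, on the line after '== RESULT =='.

Compute (G \ add) ∪ pre:
  G ∩ del = {}  (empty — regression defined)
  G \ add = {clear(c), handempty, on(c,b), ontable(b), ontable(e)} \ {clear(c), handempty, on(c,b)} = {ontable(b), ontable(e)}
  ∪ pre   = {ontable(b), ontable(e)} ∪ {clear(b), holding(c)}
          = {clear(b), holding(c), ontable(b), ontable(e)}

== RESULT ==
["clear(b)", "holding(c)", "ontable(b)", "ontable(e)"]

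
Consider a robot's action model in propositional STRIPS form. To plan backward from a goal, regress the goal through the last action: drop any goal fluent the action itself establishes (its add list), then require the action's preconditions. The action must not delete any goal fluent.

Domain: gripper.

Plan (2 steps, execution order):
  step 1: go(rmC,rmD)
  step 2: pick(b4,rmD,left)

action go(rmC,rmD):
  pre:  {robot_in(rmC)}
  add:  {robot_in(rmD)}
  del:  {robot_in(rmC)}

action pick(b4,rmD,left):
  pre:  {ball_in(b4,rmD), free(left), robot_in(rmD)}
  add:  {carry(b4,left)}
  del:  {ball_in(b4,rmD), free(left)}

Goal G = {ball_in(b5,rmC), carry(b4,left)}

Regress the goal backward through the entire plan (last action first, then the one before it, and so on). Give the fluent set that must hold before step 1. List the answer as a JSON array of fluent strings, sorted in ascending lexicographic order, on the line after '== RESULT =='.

Work backward from the goal:
  through step 2 (pick(b4,rmD,left)): drop {carry(b4,left)}, keep {ball_in(b5,rmC)}, require {ball_in(b4,rmD), free(left), robot_in(rmD)}
    → {ball_in(b4,rmD), ball_in(b5,rmC), free(left), robot_in(rmD)}
  through step 1 (go(rmC,rmD)): drop {robot_in(rmD)}, keep {ball_in(b4,rmD), ball_in(b5,rmC), free(left)}, require {robot_in(rmC)}
    → {ball_in(b4,rmD), ball_in(b5,rmC), free(left), robot_in(rmC)}

== RESULT ==
["ball_in(b4,rmD)", "ball_in(b5,rmC)", "free(left)", "robot_in(rmC)"]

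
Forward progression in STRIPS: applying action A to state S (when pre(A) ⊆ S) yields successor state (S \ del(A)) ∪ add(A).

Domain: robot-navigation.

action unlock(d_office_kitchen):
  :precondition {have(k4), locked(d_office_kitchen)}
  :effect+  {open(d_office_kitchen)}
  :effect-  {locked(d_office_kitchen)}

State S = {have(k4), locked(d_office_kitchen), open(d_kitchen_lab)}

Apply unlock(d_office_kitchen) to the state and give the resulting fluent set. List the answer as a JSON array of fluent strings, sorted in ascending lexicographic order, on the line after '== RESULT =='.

Progress:
  pre ⊆ S: {have(k4), locked(d_office_kitchen)} ⊆ S  — applicable
  S \ del = {have(k4), open(d_kitchen_lab)}
  ∪ add   = {have(k4), open(d_kitchen_lab), open(d_office_kitchen)}

== RESULT ==
["have(k4)", "open(d_kitchen_lab)", "open(d_office_kitchen)"]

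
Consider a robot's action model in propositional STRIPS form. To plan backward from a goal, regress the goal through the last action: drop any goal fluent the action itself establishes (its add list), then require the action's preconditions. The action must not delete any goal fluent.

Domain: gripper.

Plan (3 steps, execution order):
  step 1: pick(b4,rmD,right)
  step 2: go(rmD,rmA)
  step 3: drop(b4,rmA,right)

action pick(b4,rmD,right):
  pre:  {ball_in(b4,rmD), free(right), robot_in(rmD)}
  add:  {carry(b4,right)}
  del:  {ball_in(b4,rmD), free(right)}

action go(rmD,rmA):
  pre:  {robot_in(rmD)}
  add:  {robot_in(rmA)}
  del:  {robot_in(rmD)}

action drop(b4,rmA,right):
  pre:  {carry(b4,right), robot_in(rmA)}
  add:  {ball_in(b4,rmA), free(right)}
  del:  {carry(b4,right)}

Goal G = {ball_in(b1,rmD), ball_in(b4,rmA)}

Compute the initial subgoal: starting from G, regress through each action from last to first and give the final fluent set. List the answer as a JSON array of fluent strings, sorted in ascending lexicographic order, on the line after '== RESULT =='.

Work backward from the goal:
  through step 3 (drop(b4,rmA,right)): drop {ball_in(b4,rmA)}, keep {ball_in(b1,rmD)}, require {carry(b4,right), robot_in(rmA)}
    → {ball_in(b1,rmD), carry(b4,right), robot_in(rmA)}
  through step 2 (go(rmD,rmA)): drop {robot_in(rmA)}, keep {ball_in(b1,rmD), carry(b4,right)}, require {robot_in(rmD)}
    → {ball_in(b1,rmD), carry(b4,right), robot_in(rmD)}
  through step 1 (pick(b4,rmD,right)): drop {carry(b4,right)}, keep {ball_in(b1,rmD), robot_in(rmD)}, require {ball_in(b4,rmD), free(right), robot_in(rmD)}
    → {ball_in(b1,rmD), ball_in(b4,rmD), free(right), robot_in(rmD)}

== RESULT ==
["ball_in(b1,rmD)", "ball_in(b4,rmD)", "free(right)", "robot_in(rmD)"]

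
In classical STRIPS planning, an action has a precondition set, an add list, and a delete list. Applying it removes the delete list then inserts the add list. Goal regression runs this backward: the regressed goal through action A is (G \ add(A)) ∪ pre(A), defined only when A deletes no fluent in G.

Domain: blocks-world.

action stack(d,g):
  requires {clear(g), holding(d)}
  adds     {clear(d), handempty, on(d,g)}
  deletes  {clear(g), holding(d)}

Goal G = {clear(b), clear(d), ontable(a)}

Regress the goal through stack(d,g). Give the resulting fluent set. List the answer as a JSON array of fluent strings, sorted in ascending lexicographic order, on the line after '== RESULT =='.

Compute (G \ add) ∪ pre:
  G ∩ del = {}  (empty — regression defined)
  G \ add = {clear(b), clear(d), ontable(a)} \ {clear(d), handempty, on(d,g)} = {clear(b), ontable(a)}
  ∪ pre   = {clear(b), ontable(a)} ∪ {clear(g), holding(d)}
          = {clear(b), clear(g), holding(d), ontable(a)}

== RESULT ==
["clear(b)", "clear(g)", "holding(d)", "ontable(a)"]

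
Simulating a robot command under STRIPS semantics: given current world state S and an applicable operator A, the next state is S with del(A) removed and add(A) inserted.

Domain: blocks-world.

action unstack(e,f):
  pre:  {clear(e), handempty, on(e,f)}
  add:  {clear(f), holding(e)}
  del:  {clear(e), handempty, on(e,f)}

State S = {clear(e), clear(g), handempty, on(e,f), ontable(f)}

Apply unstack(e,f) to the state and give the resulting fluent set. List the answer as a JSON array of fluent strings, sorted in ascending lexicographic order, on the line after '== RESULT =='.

Progress:
  pre ⊆ S: {clear(e), handempty, on(e,f)} ⊆ S  — applicable
  S \ del = {clear(g), ontable(f)}
  ∪ add   = {clear(f), clear(g), holding(e), ontable(f)}

== RESULT ==
["clear(f)", "clear(g)", "holding(e)", "ontable(f)"]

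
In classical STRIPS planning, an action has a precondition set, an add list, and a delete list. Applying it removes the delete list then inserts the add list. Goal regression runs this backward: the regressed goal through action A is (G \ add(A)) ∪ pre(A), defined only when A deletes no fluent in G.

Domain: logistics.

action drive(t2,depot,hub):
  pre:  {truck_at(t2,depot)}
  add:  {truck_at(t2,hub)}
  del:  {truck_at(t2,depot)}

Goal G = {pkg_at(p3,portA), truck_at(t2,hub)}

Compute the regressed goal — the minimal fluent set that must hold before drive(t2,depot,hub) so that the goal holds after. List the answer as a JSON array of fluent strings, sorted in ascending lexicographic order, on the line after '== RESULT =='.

Regress:
  G ∩ del = {}  (empty — regression defined)
  G \ add = {pkg_at(p3,portA), truck_at(t2,hub)} \ {truck_at(t2,hub)} = {pkg_at(p3,portA)}
  ∪ pre   = {pkg_at(p3,portA)} ∪ {truck_at(t2,depot)}
          = {pkg_at(p3,portA), truck_at(t2,depot)}

== RESULT ==
["pkg_at(p3,portA)", "truck_at(t2,depot)"]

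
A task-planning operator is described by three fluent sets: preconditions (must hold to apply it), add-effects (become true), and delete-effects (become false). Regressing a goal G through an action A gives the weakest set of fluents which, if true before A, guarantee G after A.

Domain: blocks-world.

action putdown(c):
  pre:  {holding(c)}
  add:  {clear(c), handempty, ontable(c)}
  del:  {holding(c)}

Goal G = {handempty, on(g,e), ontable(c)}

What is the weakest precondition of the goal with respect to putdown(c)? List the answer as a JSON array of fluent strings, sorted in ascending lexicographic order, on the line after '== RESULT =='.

Regress:
  G ∩ del = {}  (empty — regression defined)
  G \ add = {handempty, on(g,e), ontable(c)} \ {clear(c), handempty, ontable(c)} = {on(g,e)}
  ∪ pre   = {on(g,e)} ∪ {holding(c)}
          = {holding(c), on(g,e)}

== RESULT ==
["holding(c)", "on(g,e)"]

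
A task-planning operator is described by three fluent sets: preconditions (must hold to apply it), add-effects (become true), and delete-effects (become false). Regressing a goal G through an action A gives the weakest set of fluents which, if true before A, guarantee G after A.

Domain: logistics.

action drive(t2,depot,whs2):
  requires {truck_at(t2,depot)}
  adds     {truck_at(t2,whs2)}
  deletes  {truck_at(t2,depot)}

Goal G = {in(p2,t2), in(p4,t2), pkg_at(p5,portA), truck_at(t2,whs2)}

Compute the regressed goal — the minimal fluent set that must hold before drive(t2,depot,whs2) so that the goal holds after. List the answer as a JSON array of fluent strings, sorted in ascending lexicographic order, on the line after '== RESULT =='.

Compute (G \ add) ∪ pre:
  G ∩ del = {}  (empty — regression defined)
  G \ add = {in(p2,t2), in(p4,t2), pkg_at(p5,portA), truck_at(t2,whs2)} \ {truck_at(t2,whs2)} = {in(p2,t2), in(p4,t2), pkg_at(p5,portA)}
  ∪ pre   = {in(p2,t2), in(p4,t2), pkg_at(p5,portA)} ∪ {truck_at(t2,depot)}
          = {in(p2,t2), in(p4,t2), pkg_at(p5,portA), truck_at(t2,depot)}

== RESULT ==
["in(p2,t2)", "in(p4,t2)", "pkg_at(p5,portA)", "truck_at(t2,depot)"]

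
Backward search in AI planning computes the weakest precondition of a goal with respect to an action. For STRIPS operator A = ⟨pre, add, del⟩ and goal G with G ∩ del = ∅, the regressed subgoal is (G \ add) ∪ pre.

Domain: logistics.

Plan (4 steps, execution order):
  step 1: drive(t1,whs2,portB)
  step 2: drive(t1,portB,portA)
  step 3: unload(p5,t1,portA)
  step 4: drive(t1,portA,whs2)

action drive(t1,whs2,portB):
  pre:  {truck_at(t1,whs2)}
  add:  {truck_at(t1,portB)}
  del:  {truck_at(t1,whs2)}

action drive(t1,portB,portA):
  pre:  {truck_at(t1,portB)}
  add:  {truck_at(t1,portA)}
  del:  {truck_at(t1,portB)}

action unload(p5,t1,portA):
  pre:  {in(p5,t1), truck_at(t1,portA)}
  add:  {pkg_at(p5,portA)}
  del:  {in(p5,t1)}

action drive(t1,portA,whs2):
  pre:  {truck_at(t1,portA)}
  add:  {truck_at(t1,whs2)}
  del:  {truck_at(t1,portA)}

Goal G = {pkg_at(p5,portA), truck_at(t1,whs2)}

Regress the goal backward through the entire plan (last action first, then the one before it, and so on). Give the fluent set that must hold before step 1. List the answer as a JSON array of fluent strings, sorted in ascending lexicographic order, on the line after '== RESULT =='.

Work backward from the goal:
  through step 4 (drive(t1,portA,whs2)): drop {truck_at(t1,whs2)}, keep {pkg_at(p5,portA)}, require {truck_at(t1,portA)}
    → {pkg_at(p5,portA), truck_at(t1,portA)}
  through step 3 (unload(p5,t1,portA)): drop {pkg_at(p5,portA)}, keep {truck_at(t1,portA)}, require {in(p5,t1), truck_at(t1,portA)}
    → {in(p5,t1), truck_at(t1,portA)}
  through step 2 (drive(t1,portB,portA)): drop {truck_at(t1,portA)}, keep {in(p5,t1)}, require {truck_at(t1,portB)}
    → {in(p5,t1), truck_at(t1,portB)}
  through step 1 (drive(t1,whs2,portB)): drop {truck_at(t1,portB)}, keep {in(p5,t1)}, require {truck_at(t1,whs2)}
    → {in(p5,t1), truck_at(t1,whs2)}

== RESULT ==
["in(p5,t1)", "truck_at(t1,whs2)"]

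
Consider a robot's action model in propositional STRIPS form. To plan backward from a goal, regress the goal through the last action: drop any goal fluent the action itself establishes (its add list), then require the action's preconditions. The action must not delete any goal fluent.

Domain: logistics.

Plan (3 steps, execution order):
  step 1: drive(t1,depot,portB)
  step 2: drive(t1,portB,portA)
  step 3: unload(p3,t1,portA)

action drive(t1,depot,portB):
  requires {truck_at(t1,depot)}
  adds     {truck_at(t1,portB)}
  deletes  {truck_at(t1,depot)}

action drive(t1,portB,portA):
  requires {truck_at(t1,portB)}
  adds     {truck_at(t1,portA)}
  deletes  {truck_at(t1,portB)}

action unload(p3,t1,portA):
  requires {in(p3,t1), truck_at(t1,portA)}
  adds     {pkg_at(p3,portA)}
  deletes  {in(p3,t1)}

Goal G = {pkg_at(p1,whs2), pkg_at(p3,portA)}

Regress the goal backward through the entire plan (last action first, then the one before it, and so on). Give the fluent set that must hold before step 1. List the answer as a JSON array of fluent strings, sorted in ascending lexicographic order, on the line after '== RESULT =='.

Regress step by step:
  through step 3 (unload(p3,t1,portA)): drop {pkg_at(p3,portA)}, keep {pkg_at(p1,whs2)}, require {in(p3,t1), truck_at(t1,portA)}
    → {in(p3,t1), pkg_at(p1,whs2), truck_at(t1,portA)}
  through step 2 (drive(t1,portB,portA)): drop {truck_at(t1,portA)}, keep {in(p3,t1), pkg_at(p1,whs2)}, require {truck_at(t1,portB)}
    → {in(p3,t1), pkg_at(p1,whs2), truck_at(t1,portB)}
  through step 1 (drive(t1,depot,portB)): drop {truck_at(t1,portB)}, keep {in(p3,t1), pkg_at(p1,whs2)}, require {truck_at(t1,depot)}
    → {in(p3,t1), pkg_at(p1,whs2), truck_at(t1,depot)}

== RESULT ==
["in(p3,t1)", "pkg_at(p1,whs2)", "truck_at(t1,depot)"]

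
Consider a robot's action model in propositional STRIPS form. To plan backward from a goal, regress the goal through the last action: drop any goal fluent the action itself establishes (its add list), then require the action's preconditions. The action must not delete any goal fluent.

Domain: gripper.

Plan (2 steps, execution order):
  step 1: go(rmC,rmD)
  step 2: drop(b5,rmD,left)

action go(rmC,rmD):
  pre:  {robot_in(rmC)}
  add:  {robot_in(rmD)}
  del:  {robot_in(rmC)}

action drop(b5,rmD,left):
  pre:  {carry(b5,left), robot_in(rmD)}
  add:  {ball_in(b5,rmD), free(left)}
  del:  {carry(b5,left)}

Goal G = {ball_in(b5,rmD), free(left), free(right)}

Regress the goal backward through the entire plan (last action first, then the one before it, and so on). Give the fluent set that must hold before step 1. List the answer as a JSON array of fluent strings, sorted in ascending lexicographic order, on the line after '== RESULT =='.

Regress step by step:
  through step 2 (drop(b5,rmD,left)): drop {ball_in(b5,rmD), free(left)}, keep {free(right)}, require {carry(b5,left), robot_in(rmD)}
    → {carry(b5,left), free(right), robot_in(rmD)}
  through step 1 (go(rmC,rmD)): drop {robot_in(rmD)}, keep {carry(b5,left), free(right)}, require {robot_in(rmC)}
    → {carry(b5,left), free(right), robot_in(rmC)}

== RESULT ==
["carry(b5,left)", "free(right)", "robot_in(rmC)"]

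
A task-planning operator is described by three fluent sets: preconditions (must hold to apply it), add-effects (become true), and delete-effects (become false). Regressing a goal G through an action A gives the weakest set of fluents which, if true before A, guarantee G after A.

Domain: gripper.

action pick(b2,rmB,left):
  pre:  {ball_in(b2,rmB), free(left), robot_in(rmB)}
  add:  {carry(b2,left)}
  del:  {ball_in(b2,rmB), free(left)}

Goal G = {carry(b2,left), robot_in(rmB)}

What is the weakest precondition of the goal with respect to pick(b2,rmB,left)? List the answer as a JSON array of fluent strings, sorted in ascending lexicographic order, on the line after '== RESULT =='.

Regress:
  G ∩ del = {}  (empty — regression defined)
  G \ add = {carry(b2,left), robot_in(rmB)} \ {carry(b2,left)} = {robot_in(rmB)}
  ∪ pre   = {robot_in(rmB)} ∪ {ball_in(b2,rmB), free(left), robot_in(rmB)}
          = {ball_in(b2,rmB), free(left), robot_in(rmB)}

== RESULT ==
["ball_in(b2,rmB)", "free(left)", "robot_in(rmB)"]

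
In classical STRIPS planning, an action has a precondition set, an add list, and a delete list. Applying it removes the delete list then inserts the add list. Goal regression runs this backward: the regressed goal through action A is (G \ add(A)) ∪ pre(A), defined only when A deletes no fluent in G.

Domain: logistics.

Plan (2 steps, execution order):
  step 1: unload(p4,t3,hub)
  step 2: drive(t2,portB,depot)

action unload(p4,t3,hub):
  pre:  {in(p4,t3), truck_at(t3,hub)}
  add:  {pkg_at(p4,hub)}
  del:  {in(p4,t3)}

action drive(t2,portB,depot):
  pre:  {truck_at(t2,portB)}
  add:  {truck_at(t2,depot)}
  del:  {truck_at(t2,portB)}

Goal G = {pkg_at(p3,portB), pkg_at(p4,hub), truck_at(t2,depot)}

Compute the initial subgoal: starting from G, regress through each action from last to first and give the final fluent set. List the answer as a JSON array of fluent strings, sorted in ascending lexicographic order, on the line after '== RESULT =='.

Work backward from the goal:
  through step 2 (drive(t2,portB,depot)): drop {truck_at(t2,depot)}, keep {pkg_at(p3,portB), pkg_at(p4,hub)}, require {truck_at(t2,portB)}
    → {pkg_at(p3,portB), pkg_at(p4,hub), truck_at(t2,portB)}
  through step 1 (unload(p4,t3,hub)): drop {pkg_at(p4,hub)}, keep {pkg_at(p3,portB), truck_at(t2,portB)}, require {in(p4,t3), truck_at(t3,hub)}
    → {in(p4,t3), pkg_at(p3,portB), truck_at(t2,portB), truck_at(t3,hub)}

== RESULT ==
["in(p4,t3)", "pkg_at(p3,portB)", "truck_at(t2,portB)", "truck_at(t3,hub)"]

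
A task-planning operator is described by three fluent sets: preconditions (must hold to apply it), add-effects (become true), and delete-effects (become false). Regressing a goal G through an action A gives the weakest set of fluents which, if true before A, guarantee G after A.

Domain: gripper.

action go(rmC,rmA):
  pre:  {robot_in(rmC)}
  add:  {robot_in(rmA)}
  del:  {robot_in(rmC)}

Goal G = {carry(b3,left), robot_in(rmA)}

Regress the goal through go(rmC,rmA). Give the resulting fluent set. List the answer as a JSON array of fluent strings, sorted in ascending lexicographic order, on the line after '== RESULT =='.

Compute (G \ add) ∪ pre:
  G ∩ del = {}  (empty — regression defined)
  G \ add = {carry(b3,left), robot_in(rmA)} \ {robot_in(rmA)} = {carry(b3,left)}
  ∪ pre   = {carry(b3,left)} ∪ {robot_in(rmC)}
          = {carry(b3,left), robot_in(rmC)}

== RESULT ==
["carry(b3,left)", "robot_in(rmC)"]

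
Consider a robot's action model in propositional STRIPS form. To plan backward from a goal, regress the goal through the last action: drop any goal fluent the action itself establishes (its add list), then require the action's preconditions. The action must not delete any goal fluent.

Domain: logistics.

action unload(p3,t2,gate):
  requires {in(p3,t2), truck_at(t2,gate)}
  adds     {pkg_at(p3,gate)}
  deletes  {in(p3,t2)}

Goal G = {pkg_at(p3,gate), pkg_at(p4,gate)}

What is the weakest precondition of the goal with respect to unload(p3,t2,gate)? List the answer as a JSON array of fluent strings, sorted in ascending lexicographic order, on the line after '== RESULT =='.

Compute (G \ add) ∪ pre:
  G ∩ del = {}  (empty — regression defined)
  G \ add = {pkg_at(p3,gate), pkg_at(p4,gate)} \ {pkg_at(p3,gate)} = {pkg_at(p4,gate)}
  ∪ pre   = {pkg_at(p4,gate)} ∪ {in(p3,t2), truck_at(t2,gate)}
          = {in(p3,t2), pkg_at(p4,gate), truck_at(t2,gate)}

== RESULT ==
["in(p3,t2)", "pkg_at(p4,gate)", "truck_at(t2,gate)"]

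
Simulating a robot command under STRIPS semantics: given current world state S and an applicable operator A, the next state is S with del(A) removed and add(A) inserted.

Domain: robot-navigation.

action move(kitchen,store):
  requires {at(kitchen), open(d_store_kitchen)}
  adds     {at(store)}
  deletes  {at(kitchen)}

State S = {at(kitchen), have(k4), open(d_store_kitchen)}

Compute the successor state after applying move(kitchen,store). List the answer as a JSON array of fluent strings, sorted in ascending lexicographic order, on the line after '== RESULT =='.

Compute (S \ del) ∪ add:
  pre ⊆ S: {at(kitchen), open(d_store_kitchen)} ⊆ S  — applicable
  S \ del = {have(k4), open(d_store_kitchen)}
  ∪ add   = {at(store), have(k4), open(d_store_kitchen)}

== RESULT ==
["at(store)", "have(k4)", "open(d_store_kitchen)"]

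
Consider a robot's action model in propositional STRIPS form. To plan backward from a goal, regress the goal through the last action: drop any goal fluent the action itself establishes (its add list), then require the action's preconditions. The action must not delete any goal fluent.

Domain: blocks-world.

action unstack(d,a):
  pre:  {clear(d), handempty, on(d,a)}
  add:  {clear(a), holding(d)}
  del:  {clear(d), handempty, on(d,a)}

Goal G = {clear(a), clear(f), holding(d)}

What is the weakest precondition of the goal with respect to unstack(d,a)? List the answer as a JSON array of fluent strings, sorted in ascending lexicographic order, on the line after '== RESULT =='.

Regress:
  G ∩ del = {}  (empty — regression defined)
  G \ add = {clear(a), clear(f), holding(d)} \ {clear(a), holding(d)} = {clear(f)}
  ∪ pre   = {clear(f)} ∪ {clear(d), handempty, on(d,a)}
          = {clear(d), clear(f), handempty, on(d,a)}

== RESULT ==
["clear(d)", "clear(f)", "handempty", "on(d,a)"]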